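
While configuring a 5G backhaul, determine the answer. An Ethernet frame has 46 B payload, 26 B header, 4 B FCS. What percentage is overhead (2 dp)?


Given: payload = 46 B, header = 26 B, trailer = 4 B
Overhead bytes = header + trailer = 26 + 4 = 30
Total frame = payload + overhead = 46 + 30 = 76
Overhead % = 30 / 76 * 100 = 39.4737% -> 39.47% (2 dp)

39.47


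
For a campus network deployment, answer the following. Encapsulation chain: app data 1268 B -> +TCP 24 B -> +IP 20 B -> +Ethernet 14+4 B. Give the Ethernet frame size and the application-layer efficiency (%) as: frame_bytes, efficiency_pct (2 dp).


TCP segment = 1268 + 24 = 1292 B
IP packet = 1292 + 20 = 1312 B
Ethernet frame = 1312 + 14 + 4 = 1330 B
Efficiency = app / frame = 1268 / 1330 = 0.953383 = 95.3383% -> 95.34% (2 dp)

1330, 95.34


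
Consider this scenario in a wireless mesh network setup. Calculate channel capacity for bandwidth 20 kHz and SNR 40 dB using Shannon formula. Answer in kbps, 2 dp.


Given: B = 20 kHz, SNR = 40 dB
SNR linear = 10^(40/10) = 10000
1 + SNR = 10001
log2(10001) = 13.2878566418
C = 20 * 1000 * 13.2878566418 = 265757.1328 bps
C = 265.757133 kbps -> 265.76 kbps (2 dp)

265.76


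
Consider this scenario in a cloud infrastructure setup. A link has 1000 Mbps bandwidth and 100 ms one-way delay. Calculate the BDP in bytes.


Given: bandwidth = 1000 Mbps, delay = 100 ms
BDP in bits = 1000 * 10^6 * 100 / 1000
BDP in bits = 100000000
BDP in bytes = 100000000 / 8 = 12500000

12500000


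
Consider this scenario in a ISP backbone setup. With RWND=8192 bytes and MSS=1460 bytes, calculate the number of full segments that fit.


Given: RWND = 8192 bytes, MSS = 1460 bytes
Full segments = floor(RWND / MSS)
Full segments = floor(8192 / 1460)
Full segments = floor(5.611) = 5

5


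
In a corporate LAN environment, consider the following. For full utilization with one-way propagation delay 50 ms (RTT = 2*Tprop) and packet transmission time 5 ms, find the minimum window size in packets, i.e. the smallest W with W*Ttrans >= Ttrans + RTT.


Given: Ttrans = 5 ms, RTT = 100 ms (= 2 * Tprop, Tprop = 50 ms)
Time until first ACK returns = Ttrans + RTT = 5 + 100 = 105 ms
Need W * Ttrans >= Ttrans + RTT  ->  W >= (Ttrans + RTT) / Ttrans
(Ttrans + RTT) / Ttrans = 105 / 5 = 21
W_min = ceil(21) = 21

21


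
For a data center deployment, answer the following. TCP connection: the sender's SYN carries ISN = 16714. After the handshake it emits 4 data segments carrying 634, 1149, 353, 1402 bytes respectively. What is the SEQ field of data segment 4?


The SYN occupies sequence number ISN = 16714, so the first data byte is ISN + 1 = 16715.
SEQ of data segment i = (ISN + 1) + sum of payload sizes of segments 1..i-1.
Segment 1: SEQ = 16715, payload = 634 bytes
Segment 2: SEQ = 17349, payload = 1149 bytes
Segment 3: SEQ = 18498, payload = 353 bytes
Segment 4: SEQ = 18851, payload = 1402 bytes
SEQ of segment 4 = 16715 + 634 + 1149 + 353 = 18851

18851


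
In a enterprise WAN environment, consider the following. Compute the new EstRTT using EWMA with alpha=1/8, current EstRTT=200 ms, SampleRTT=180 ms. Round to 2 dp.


Given: EstRTT = 200 ms, SampleRTT = 180 ms, alpha = 1/8
New EstRTT = (1 - alpha) * EstRTT + alpha * SampleRTT
(7/8) * 200 = 175
(1/8) * 180 = 22.5
New EstRTT = 175 + 22.5 = 197.5 ms -> 197.50 ms (2 dp)

197.50


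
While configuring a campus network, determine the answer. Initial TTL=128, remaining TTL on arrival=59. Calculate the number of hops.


Given: initial TTL = 128, received TTL = 59
Hops = initial TTL - received TTL
Hops = 128 - 59 = 69

69


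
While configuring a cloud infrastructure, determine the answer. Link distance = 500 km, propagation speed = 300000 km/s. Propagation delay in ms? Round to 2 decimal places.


Given: distance = 500 km, speed = 300000 km/s
Delay = distance / speed = 500 / 300000 seconds
Delay in ms = 500 * 1000 / 300000
Delay = 1.6667 ms
Rounded to 2 dp = 1.67 ms

1.67


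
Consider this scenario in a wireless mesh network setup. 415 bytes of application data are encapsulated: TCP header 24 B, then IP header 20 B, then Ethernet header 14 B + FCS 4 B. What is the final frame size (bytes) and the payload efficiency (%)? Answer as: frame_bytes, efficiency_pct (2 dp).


TCP segment = 415 + 24 = 439 B
IP packet = 439 + 20 = 459 B
Ethernet frame = 459 + 14 + 4 = 477 B
Efficiency = app / frame = 415 / 477 = 0.870021 = 87.0021% -> 87.00% (2 dp)

477, 87.00


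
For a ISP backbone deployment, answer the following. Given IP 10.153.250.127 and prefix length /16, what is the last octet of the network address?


Given: IP = 10.153.250.127, prefix = /16
Subnet mask = 255.255.0.0
Last octet of IP: 127
Last octet of mask: 0
Network last octet = 127 AND 0 = 0

0


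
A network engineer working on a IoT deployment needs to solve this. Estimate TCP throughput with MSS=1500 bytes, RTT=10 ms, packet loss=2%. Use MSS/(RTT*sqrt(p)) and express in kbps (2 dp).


Given: MSS = 1500 bytes, RTT = 10 ms, loss = 2%
RTT in seconds = 10 / 1000 = 0.01
Loss rate = 2% = 0.02
sqrt(loss) = sqrt(0.02) = 0.141421356237
Throughput (bytes/s) = 1500 / (0.01 * 0.141421356237) = 1060660.1718
Throughput (kbps) = 1060660.1718 * 8 / 1000 = 8485.281374 -> 8485.28 kbps (2 dp)

8485.28


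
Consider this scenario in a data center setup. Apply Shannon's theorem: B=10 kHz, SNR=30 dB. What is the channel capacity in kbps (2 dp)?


Given: B = 10 kHz, SNR = 30 dB
SNR linear = 10^(30/10) = 1000
1 + SNR = 1001
log2(1001) = 9.9672262588
C = 10 * 1000 * 9.9672262588 = 99672.2626 bps
C = 99.672263 kbps -> 99.67 kbps (2 dp)

99.67


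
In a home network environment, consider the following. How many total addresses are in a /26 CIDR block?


Given: CIDR prefix /26
Host bits = 32 - 26 = 6
Total addresses = 2^6 = 64

64


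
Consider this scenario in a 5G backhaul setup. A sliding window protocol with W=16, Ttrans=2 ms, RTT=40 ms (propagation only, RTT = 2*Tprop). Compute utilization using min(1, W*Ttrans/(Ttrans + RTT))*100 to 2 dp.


Given: W = 16, Ttrans = 2 ms, RTT = 40 ms (= 2 * Tprop, Tprop = 20 ms)
Cycle time = Ttrans + RTT = 2 + 40 = 42 ms (first packet sent until its ACK returns)
W * Ttrans = 16 * 2 = 32 ms of sending per cycle
W * Ttrans / (Ttrans + RTT) = 32 / 42 = 0.761905
U = min(1, 0.761905) = 0.761905
U% = 76.19%

76.19


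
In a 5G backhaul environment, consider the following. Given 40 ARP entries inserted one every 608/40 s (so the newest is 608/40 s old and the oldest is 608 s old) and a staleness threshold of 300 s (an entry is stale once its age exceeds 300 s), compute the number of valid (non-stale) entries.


Ages are k * 608/40 s for k = 1..40 (spacing = 15.2000 s).
Entry k is valid iff k * 608/40 <= 300 iff k <= 40 * 300 / 608 = 19.7368
n_valid = floor(19.7368) = 19
(n_stale = 40 - 19 = 21)

19


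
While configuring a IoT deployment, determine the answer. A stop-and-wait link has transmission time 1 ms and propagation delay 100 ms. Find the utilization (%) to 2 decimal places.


Given: Ttrans = 1 ms, Tprop = 100 ms
RTT = 2 * Tprop = 2 * 100 = 200 ms
U = Ttrans / (Ttrans + RTT)
U = 1 / (1 + 200)
U = 1 / 201 = 0.004975
U% = 0.50%

0.50


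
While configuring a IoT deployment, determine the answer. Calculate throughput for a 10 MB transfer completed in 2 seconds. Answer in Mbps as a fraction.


Given: file = 10 MB, time = 2 s
File in Mb = 10 * 8 = 80 Mb
Throughput = 80 / 2 Mbps
Throughput = 40 Mbps

40


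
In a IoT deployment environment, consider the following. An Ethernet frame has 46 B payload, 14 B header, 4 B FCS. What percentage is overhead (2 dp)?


Given: payload = 46 B, header = 14 B, trailer = 4 B
Overhead bytes = header + trailer = 14 + 4 = 18
Total frame = payload + overhead = 46 + 18 = 64
Overhead % = 18 / 64 * 100 = 28.1250% -> 28.13% (2 dp)

28.13


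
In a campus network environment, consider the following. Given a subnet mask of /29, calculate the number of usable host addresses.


Given: subnet mask /29
Host bits = 32 - 29 = 3
Total addresses = 2^3 = 8
Usable hosts = 8 - 2 (network + broadcast) = 6

6


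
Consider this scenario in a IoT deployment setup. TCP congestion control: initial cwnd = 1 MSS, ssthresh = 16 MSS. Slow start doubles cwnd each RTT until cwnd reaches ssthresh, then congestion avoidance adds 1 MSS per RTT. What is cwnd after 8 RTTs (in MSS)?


RTT 0: cwnd = 1 MSS (initial)
RTT 1: cwnd = 2 MSS (slow start, doubled)
RTT 2: cwnd = 4 MSS (slow start, doubled)
RTT 3: cwnd = 8 MSS (slow start, doubled)
RTT 4: cwnd = 16 MSS (slow start, doubled)
RTT 5: cwnd = 17 MSS (congestion avoidance, +1)
RTT 6: cwnd = 18 MSS (congestion avoidance, +1)
RTT 7: cwnd = 19 MSS (congestion avoidance, +1)
RTT 8: cwnd = 20 MSS (congestion avoidance, +1)

20


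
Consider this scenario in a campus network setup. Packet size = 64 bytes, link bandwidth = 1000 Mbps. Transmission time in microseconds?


Given: packet = 64 bytes, bandwidth = 1000 Mbps
Packet in bits = 64 * 8 = 512 bits
Bandwidth = 1000 * 10^6 = 1000000000 bps
Time = 512 / 1000000000 seconds
Time in us = 512 * 10^6 / 1000000000 = 0.512

0.512


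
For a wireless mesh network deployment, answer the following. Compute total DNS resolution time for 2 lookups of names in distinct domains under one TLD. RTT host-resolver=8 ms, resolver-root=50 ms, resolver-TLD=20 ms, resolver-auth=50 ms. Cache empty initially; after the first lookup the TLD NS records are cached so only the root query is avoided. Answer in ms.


Lookup 1 (cold cache): local + root + TLD + auth = 8 + 50 + 20 + 50 = 128 ms
Lookups 2..2 (TLD NS cached -> skip root; new domain -> still ask TLD and auth): local + TLD + auth = 8 + 20 + 50 = 78 ms each
Remaining 1 lookups: 1 * 78 = 78 ms
Total = 128 + 78 = 206 ms

206


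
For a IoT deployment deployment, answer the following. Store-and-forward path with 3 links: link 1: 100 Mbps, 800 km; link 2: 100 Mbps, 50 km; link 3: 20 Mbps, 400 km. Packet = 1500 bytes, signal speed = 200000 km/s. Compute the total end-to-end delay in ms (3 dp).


Packet = 1500 bytes = 12000 bits. Store-and-forward: sum (t_trans + t_prop) per link.
Link 1: t_trans = 12000/(100*10^6) s = 0.1200 ms; t_prop = 800/200000 s = 4.0000 ms; subtotal = 4.1200 ms
Link 2: t_trans = 12000/(100*10^6) s = 0.1200 ms; t_prop = 50/200000 s = 0.2500 ms; subtotal = 0.3700 ms
Link 3: t_trans = 12000/(20*10^6) s = 0.6000 ms; t_prop = 400/200000 s = 2.0000 ms; subtotal = 2.6000 ms
End-to-end = 4.1200 + 0.3700 + 2.6000 = 7.0900 ms -> 7.090 ms (3 dp)

7.090


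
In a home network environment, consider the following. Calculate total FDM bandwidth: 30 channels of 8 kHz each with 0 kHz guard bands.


Given: 30 channels, 8 kHz each, guard = 0 kHz
Channel bandwidth = 30 * 8 = 240 kHz
Guard bands = 29 gaps * 0 kHz = 0 kHz
Total = 240 + 0 = 240 kHz

240


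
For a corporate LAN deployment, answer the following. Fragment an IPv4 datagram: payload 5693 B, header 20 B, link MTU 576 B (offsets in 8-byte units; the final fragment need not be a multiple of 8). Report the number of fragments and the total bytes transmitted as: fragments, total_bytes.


Max data per non-final fragment = floor((MTU - header)/8)*8 = floor((576 - 20)/8)*8 = floor(556/8)*8 = 552 B
Final fragment needs no 8-byte alignment: it can carry up to MTU - header = 556 B
Non-final fragments needed = ceil((payload - 556) / 552) = ceil(5137/552) = ceil(9.3062) = 10
Number of fragments = 10 + 1 = 11
Fragment sizes (data): 10 * 552 B + 173 B (last, 173 <= 556 OK)
Total bytes sent = payload + n_frags * header = 5693 + 11*20 = 5693 + 220 = 5913 B

11, 5913


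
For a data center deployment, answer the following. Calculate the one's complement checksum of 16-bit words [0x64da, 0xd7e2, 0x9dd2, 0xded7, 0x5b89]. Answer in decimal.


Given words: [0x64da, 0xd7e2, 0x9dd2, 0xded7, 0x5b89]
Step 1: Sum all words
Raw sum = 25818 + 55266 + 40402 + 57047 + 23433 = 201966
Step 2: Fold carry: (5358 + 3) = 5361
One's complement = ~5361 & 0xFFFF = 60174

60174


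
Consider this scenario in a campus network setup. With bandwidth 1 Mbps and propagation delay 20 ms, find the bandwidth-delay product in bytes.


Given: bandwidth = 1 Mbps, delay = 20 ms
BDP in bits = 1 * 10^6 * 20 / 1000
BDP in bits = 20000
BDP in bytes = 20000 / 8 = 2500

2500


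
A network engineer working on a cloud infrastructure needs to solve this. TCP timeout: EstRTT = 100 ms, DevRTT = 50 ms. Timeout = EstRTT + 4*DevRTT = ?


Given: EstRTT = 100 ms, DevRTT = 50 ms
Timeout = EstRTT + 4 * DevRTT
4 * DevRTT = 4 * 50 = 200
Timeout = 100 + 200 = 300 ms

300


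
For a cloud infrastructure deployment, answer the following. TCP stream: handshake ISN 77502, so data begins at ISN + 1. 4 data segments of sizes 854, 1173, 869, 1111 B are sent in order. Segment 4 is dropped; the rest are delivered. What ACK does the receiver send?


SYN uses sequence number 77502; first data byte = ISN + 1 = 77503.
Segment 1: SEQ = 77503, len = 854 B, covers [77503, 78356]
Segment 2: SEQ = 78357, len = 1173 B, covers [78357, 79529]
Segment 3: SEQ = 79530, len = 869 B, covers [79530, 80398]
Segment 4: SEQ = 80399, len = 1111 B, covers [80399, 81509] [LOST]
In-order data received: bytes [77503, 80398] (segments 1..3).
Segment 4 missing -> gap begins at byte 80399.
Cumulative ACK = next expected in-order byte = 77503 + 854 + 1173 + 869 = 80399

80399


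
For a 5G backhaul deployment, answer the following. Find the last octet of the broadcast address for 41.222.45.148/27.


Given: IP = 41.222.45.148, prefix = /27
Host bits = 32 - 27 = 5
Network last octet = 148 AND mask = 128
Host part size = 2^5 - 1 = 31
Broadcast last octet = 128 OR 31 = 159

159


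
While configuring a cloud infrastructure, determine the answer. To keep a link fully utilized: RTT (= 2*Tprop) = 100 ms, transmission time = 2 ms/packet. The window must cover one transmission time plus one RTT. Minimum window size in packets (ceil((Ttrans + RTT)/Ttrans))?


Given: Ttrans = 2 ms, RTT = 100 ms (= 2 * Tprop, Tprop = 50 ms)
Time until first ACK returns = Ttrans + RTT = 2 + 100 = 102 ms
Need W * Ttrans >= Ttrans + RTT  ->  W >= (Ttrans + RTT) / Ttrans
(Ttrans + RTT) / Ttrans = 102 / 2 = 51
W_min = ceil(51) = 51

51


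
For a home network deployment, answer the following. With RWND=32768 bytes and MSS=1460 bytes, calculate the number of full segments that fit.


Given: RWND = 32768 bytes, MSS = 1460 bytes
Full segments = floor(RWND / MSS)
Full segments = floor(32768 / 1460)
Full segments = floor(22.4438) = 22

22


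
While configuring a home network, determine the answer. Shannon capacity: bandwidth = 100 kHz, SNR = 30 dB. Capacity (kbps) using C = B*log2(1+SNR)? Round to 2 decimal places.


Given: B = 100 kHz, SNR = 30 dB
SNR linear = 10^(30/10) = 1000
1 + SNR = 1001
log2(1001) = 9.9672262588
C = 100 * 1000 * 9.9672262588 = 996722.6259 bps
C = 996.722626 kbps -> 996.72 kbps (2 dp)

996.72


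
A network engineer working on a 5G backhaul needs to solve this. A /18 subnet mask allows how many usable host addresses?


Given: subnet mask /18
Host bits = 32 - 18 = 14
Total addresses = 2^14 = 16384
Usable hosts = 16384 - 2 (network + broadcast) = 16382

16382


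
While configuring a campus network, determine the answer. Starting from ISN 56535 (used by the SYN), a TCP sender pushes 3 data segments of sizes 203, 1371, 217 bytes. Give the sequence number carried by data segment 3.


The SYN occupies sequence number ISN = 56535, so the first data byte is ISN + 1 = 56536.
SEQ of data segment i = (ISN + 1) + sum of payload sizes of segments 1..i-1.
Segment 1: SEQ = 56536, payload = 203 bytes
Segment 2: SEQ = 56739, payload = 1371 bytes
Segment 3: SEQ = 58110, payload = 217 bytes
SEQ of segment 3 = 56536 + 203 + 1371 = 58110

58110


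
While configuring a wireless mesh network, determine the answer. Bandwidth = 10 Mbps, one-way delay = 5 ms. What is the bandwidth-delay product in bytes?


Given: bandwidth = 10 Mbps, delay = 5 ms
BDP in bits = 10 * 10^6 * 5 / 1000
BDP in bits = 50000
BDP in bytes = 50000 / 8 = 6250

6250


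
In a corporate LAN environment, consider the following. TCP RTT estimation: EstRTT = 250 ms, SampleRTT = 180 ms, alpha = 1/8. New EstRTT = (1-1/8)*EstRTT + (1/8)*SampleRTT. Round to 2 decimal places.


Given: EstRTT = 250 ms, SampleRTT = 180 ms, alpha = 1/8
New EstRTT = (1 - alpha) * EstRTT + alpha * SampleRTT
(7/8) * 250 = 218.75
(1/8) * 180 = 22.5
New EstRTT = 218.75 + 22.5 = 241.25 ms -> 241.25 ms (2 dp)

241.25


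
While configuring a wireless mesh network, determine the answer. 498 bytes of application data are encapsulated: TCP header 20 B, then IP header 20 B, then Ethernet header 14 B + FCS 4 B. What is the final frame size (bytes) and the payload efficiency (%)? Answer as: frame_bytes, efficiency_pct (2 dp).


TCP segment = 498 + 20 = 518 B
IP packet = 518 + 20 = 538 B
Ethernet frame = 538 + 14 + 4 = 556 B
Efficiency = app / frame = 498 / 556 = 0.895683 = 89.5683% -> 89.57% (2 dp)

556, 89.57


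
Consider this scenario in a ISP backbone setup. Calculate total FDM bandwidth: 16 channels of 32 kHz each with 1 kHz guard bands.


Given: 16 channels, 32 kHz each, guard = 1 kHz
Channel bandwidth = 16 * 32 = 512 kHz
Guard bands = 15 gaps * 1 kHz = 15 kHz
Total = 512 + 15 = 527 kHz

527


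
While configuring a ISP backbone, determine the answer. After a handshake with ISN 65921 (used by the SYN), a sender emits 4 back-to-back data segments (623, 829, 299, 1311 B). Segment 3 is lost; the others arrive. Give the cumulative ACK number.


SYN uses sequence number 65921; first data byte = ISN + 1 = 65922.
Segment 1: SEQ = 65922, len = 623 B, covers [65922, 66544]
Segment 2: SEQ = 66545, len = 829 B, covers [66545, 67373]
Segment 3: SEQ = 67374, len = 299 B, covers [67374, 67672] [LOST]
Segment 4: SEQ = 67673, len = 1311 B, covers [67673, 68983]
In-order data received: bytes [65922, 67373] (segments 1..2).
Segment 3 missing -> gap begins at byte 67374; later segments buffered out of order.
Cumulative ACK = next expected in-order byte = 65922 + 623 + 829 = 67374

67374


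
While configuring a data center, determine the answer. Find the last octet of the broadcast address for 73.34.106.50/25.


Given: IP = 73.34.106.50, prefix = /25
Host bits = 32 - 25 = 7
Network last octet = 50 AND mask = 0
Host part size = 2^7 - 1 = 127
Broadcast last octet = 0 OR 127 = 127

127


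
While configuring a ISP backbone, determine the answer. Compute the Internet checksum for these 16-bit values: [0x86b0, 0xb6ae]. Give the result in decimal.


Given words: [0x86b0, 0xb6ae]
Step 1: Sum all words
Raw sum = 34480 + 46766 = 81246
Step 2: Fold carry: (15710 + 1) = 15711
One's complement = ~15711 & 0xFFFF = 49824

49824


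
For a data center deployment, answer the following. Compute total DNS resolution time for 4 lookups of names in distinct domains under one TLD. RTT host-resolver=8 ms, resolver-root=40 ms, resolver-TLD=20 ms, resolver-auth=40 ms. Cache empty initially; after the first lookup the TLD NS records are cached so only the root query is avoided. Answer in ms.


Lookup 1 (cold cache): local + root + TLD + auth = 8 + 40 + 20 + 40 = 108 ms
Lookups 2..4 (TLD NS cached -> skip root; new domain -> still ask TLD and auth): local + TLD + auth = 8 + 20 + 40 = 68 ms each
Remaining 3 lookups: 3 * 68 = 204 ms
Total = 108 + 204 = 312 ms

312


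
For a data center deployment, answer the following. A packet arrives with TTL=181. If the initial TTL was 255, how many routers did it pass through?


Given: initial TTL = 255, received TTL = 181
Hops = initial TTL - received TTL
Hops = 255 - 181 = 74

74


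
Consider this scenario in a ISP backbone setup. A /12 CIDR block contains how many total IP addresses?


Given: CIDR prefix /12
Host bits = 32 - 12 = 20
Total addresses = 2^20 = 1048576

1048576


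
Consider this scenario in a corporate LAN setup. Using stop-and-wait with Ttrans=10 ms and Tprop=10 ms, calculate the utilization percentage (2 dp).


Given: Ttrans = 10 ms, Tprop = 10 ms
RTT = 2 * Tprop = 2 * 10 = 20 ms
U = Ttrans / (Ttrans + RTT)
U = 10 / (10 + 20)
U = 10 / 30 = 0.333333
U% = 33.33%

33.33


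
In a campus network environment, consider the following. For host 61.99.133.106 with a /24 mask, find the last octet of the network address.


Given: IP = 61.99.133.106, prefix = /24
Subnet mask = 255.255.255.0
Last octet of IP: 106
Last octet of mask: 0
Network last octet = 106 AND 0 = 0

0


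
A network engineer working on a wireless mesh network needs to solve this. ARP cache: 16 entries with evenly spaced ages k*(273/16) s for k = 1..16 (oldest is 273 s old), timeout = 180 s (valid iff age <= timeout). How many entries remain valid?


Ages are k * 273/16 s for k = 1..16 (spacing = 17.0625 s).
Entry k is valid iff k * 273/16 <= 180 iff k <= 16 * 180 / 273 = 10.5495
n_valid = floor(10.5495) = 10
(n_stale = 16 - 10 = 6)

10


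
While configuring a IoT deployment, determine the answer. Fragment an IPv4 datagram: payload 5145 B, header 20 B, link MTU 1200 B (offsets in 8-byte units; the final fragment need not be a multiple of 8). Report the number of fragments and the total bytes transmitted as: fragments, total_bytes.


Max data per non-final fragment = floor((MTU - header)/8)*8 = floor((1200 - 20)/8)*8 = floor(1180/8)*8 = 1176 B
Final fragment needs no 8-byte alignment: it can carry up to MTU - header = 1180 B
Non-final fragments needed = ceil((payload - 1180) / 1176) = ceil(3965/1176) = ceil(3.3716) = 4
Number of fragments = 4 + 1 = 5
Fragment sizes (data): 4 * 1176 B + 441 B (last, 441 <= 1180 OK)
Total bytes sent = payload + n_frags * header = 5145 + 5*20 = 5145 + 100 = 5245 B

5, 5245


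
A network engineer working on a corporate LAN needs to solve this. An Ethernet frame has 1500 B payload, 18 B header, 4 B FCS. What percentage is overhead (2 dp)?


Given: payload = 1500 B, header = 18 B, trailer = 4 B
Overhead bytes = header + trailer = 18 + 4 = 22
Total frame = payload + overhead = 1500 + 22 = 1522
Overhead % = 22 / 1522 * 100 = 1.4455% -> 1.45% (2 dp)

1.45


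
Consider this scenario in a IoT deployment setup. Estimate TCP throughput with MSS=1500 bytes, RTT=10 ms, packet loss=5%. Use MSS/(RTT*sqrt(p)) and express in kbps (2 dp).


Given: MSS = 1500 bytes, RTT = 10 ms, loss = 5%
RTT in seconds = 10 / 1000 = 0.01
Loss rate = 5% = 0.05
sqrt(loss) = sqrt(0.05) = 0.223606797750
Throughput (bytes/s) = 1500 / (0.01 * 0.223606797750) = 670820.3932
Throughput (kbps) = 670820.3932 * 8 / 1000 = 5366.563146 -> 5366.56 kbps (2 dp)

5366.56


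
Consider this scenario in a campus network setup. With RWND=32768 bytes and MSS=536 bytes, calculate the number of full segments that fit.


Given: RWND = 32768 bytes, MSS = 536 bytes
Full segments = floor(RWND / MSS)
Full segments = floor(32768 / 536)
Full segments = floor(61.1343) = 61

61


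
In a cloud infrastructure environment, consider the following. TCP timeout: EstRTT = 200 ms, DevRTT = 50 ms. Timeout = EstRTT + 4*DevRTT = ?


Given: EstRTT = 200 ms, DevRTT = 50 ms
Timeout = EstRTT + 4 * DevRTT
4 * DevRTT = 4 * 50 = 200
Timeout = 200 + 200 = 400 ms

400


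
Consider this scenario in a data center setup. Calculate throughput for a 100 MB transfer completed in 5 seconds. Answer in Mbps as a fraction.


Given: file = 100 MB, time = 5 s
File in Mb = 100 * 8 = 800 Mb
Throughput = 800 / 5 Mbps
Throughput = 160 Mbps

160


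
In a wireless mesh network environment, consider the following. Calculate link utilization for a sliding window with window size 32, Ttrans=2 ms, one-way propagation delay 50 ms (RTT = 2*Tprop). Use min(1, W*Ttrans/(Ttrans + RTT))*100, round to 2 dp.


Given: W = 32, Ttrans = 2 ms, RTT = 100 ms (= 2 * Tprop, Tprop = 50 ms)
Cycle time = Ttrans + RTT = 2 + 100 = 102 ms (first packet sent until its ACK returns)
W * Ttrans = 32 * 2 = 64 ms of sending per cycle
W * Ttrans / (Ttrans + RTT) = 64 / 102 = 0.627451
U = min(1, 0.627451) = 0.627451
U% = 62.75%

62.75


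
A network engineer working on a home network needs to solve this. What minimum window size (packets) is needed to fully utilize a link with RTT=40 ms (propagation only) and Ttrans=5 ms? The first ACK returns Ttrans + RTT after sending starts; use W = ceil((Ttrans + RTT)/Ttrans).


Given: Ttrans = 5 ms, RTT = 40 ms (= 2 * Tprop, Tprop = 20 ms)
Time until first ACK returns = Ttrans + RTT = 5 + 40 = 45 ms
Need W * Ttrans >= Ttrans + RTT  ->  W >= (Ttrans + RTT) / Ttrans
(Ttrans + RTT) / Ttrans = 45 / 5 = 9
W_min = ceil(9) = 9

9


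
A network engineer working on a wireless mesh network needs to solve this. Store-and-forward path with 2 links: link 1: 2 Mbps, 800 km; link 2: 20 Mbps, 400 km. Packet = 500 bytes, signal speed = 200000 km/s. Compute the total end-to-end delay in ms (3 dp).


Packet = 500 bytes = 4000 bits. Store-and-forward: sum (t_trans + t_prop) per link.
Link 1: t_trans = 4000/(2*10^6) s = 2.0000 ms; t_prop = 800/200000 s = 4.0000 ms; subtotal = 6.0000 ms
Link 2: t_trans = 4000/(20*10^6) s = 0.2000 ms; t_prop = 400/200000 s = 2.0000 ms; subtotal = 2.2000 ms
End-to-end = 6.0000 + 2.2000 = 8.2000 ms -> 8.200 ms (3 dp)

8.200


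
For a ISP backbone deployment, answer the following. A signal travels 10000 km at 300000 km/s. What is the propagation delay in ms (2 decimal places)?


Given: distance = 10000 km, speed = 300000 km/s
Delay = distance / speed = 10000 / 300000 seconds
Delay in ms = 10000 * 1000 / 300000
Delay = 33.3333 ms
Rounded to 2 dp = 33.33 ms

33.33


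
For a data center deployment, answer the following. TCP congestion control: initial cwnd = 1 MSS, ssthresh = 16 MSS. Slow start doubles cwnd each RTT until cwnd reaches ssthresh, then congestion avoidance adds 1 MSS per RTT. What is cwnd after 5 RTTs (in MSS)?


RTT 0: cwnd = 1 MSS (initial)
RTT 1: cwnd = 2 MSS (slow start, doubled)
RTT 2: cwnd = 4 MSS (slow start, doubled)
RTT 3: cwnd = 8 MSS (slow start, doubled)
RTT 4: cwnd = 16 MSS (slow start, doubled)
RTT 5: cwnd = 17 MSS (congestion avoidance, +1)

17


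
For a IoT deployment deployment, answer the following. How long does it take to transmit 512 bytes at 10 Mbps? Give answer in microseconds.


Given: packet = 512 bytes, bandwidth = 10 Mbps
Packet in bits = 512 * 8 = 4096 bits
Bandwidth = 10 * 10^6 = 10000000 bps
Time = 4096 / 10000000 seconds
Time in us = 4096 * 10^6 / 10000000 = 409.6

409.6


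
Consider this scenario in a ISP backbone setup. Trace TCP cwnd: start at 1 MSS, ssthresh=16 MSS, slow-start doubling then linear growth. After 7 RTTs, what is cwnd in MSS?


RTT 0: cwnd = 1 MSS (initial)
RTT 1: cwnd = 2 MSS (slow start, doubled)
RTT 2: cwnd = 4 MSS (slow start, doubled)
RTT 3: cwnd = 8 MSS (slow start, doubled)
RTT 4: cwnd = 16 MSS (slow start, doubled)
RTT 5: cwnd = 17 MSS (congestion avoidance, +1)
RTT 6: cwnd = 18 MSS (congestion avoidance, +1)
RTT 7: cwnd = 19 MSS (congestion avoidance, +1)

19


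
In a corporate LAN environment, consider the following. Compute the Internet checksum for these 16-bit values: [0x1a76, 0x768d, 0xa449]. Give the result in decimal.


Given words: [0x1a76, 0x768d, 0xa449]
Step 1: Sum all words
Raw sum = 6774 + 30349 + 42057 = 79180
Step 2: Fold carry: (13644 + 1) = 13645
One's complement = ~13645 & 0xFFFF = 51890

51890


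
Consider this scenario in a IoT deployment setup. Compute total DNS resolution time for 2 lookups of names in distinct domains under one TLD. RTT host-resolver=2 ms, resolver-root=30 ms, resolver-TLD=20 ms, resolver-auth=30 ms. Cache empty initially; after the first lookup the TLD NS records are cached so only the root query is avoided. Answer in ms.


Lookup 1 (cold cache): local + root + TLD + auth = 2 + 30 + 20 + 30 = 82 ms
Lookups 2..2 (TLD NS cached -> skip root; new domain -> still ask TLD and auth): local + TLD + auth = 2 + 20 + 30 = 52 ms each
Remaining 1 lookups: 1 * 52 = 52 ms
Total = 82 + 52 = 134 ms

134


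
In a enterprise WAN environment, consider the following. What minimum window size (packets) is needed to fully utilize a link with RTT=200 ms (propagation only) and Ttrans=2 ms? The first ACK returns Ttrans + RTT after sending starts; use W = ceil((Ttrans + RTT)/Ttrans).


Given: Ttrans = 2 ms, RTT = 200 ms (= 2 * Tprop, Tprop = 100 ms)
Time until first ACK returns = Ttrans + RTT = 2 + 200 = 202 ms
Need W * Ttrans >= Ttrans + RTT  ->  W >= (Ttrans + RTT) / Ttrans
(Ttrans + RTT) / Ttrans = 202 / 2 = 101
W_min = ceil(101) = 101

101


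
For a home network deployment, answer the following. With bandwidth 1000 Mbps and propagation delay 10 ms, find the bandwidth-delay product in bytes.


Given: bandwidth = 1000 Mbps, delay = 10 ms
BDP in bits = 1000 * 10^6 * 10 / 1000
BDP in bits = 10000000
BDP in bytes = 10000000 / 8 = 1250000

1250000


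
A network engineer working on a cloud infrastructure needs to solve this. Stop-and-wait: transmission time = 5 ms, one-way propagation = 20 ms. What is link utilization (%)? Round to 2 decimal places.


Given: Ttrans = 5 ms, Tprop = 20 ms
RTT = 2 * Tprop = 2 * 20 = 40 ms
U = Ttrans / (Ttrans + RTT)
U = 5 / (5 + 40)
U = 5 / 45 = 0.111111
U% = 11.11%

11.11


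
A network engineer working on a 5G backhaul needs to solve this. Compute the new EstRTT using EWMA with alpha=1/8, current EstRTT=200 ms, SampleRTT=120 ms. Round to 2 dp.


Given: EstRTT = 200 ms, SampleRTT = 120 ms, alpha = 1/8
New EstRTT = (1 - alpha) * EstRTT + alpha * SampleRTT
(7/8) * 200 = 175
(1/8) * 120 = 15
New EstRTT = 175 + 15 = 190 ms -> 190.00 ms (2 dp)

190.00


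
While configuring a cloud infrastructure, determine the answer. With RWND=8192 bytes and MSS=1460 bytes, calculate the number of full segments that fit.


Given: RWND = 8192 bytes, MSS = 1460 bytes
Full segments = floor(RWND / MSS)
Full segments = floor(8192 / 1460)
Full segments = floor(5.611) = 5

5


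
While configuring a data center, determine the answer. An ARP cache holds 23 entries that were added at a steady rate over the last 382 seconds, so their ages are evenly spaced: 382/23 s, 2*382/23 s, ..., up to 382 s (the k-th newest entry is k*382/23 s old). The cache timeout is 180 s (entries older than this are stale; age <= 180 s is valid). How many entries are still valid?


Ages are k * 382/23 s for k = 1..23 (spacing = 16.6087 s).
Entry k is valid iff k * 382/23 <= 180 iff k <= 23 * 180 / 382 = 10.8377
n_valid = floor(10.8377) = 10
(n_stale = 23 - 10 = 13)

10


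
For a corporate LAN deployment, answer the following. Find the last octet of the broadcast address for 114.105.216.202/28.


Given: IP = 114.105.216.202, prefix = /28
Host bits = 32 - 28 = 4
Network last octet = 202 AND mask = 192
Host part size = 2^4 - 1 = 15
Broadcast last octet = 192 OR 15 = 207

207


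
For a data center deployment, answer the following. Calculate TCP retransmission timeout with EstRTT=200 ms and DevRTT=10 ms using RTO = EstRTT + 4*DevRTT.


Given: EstRTT = 200 ms, DevRTT = 10 ms
Timeout = EstRTT + 4 * DevRTT
4 * DevRTT = 4 * 10 = 40
Timeout = 200 + 40 = 240 ms

240


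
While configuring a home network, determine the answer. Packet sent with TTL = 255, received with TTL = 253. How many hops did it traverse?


Given: initial TTL = 255, received TTL = 253
Hops = initial TTL - received TTL
Hops = 255 - 253 = 2

2


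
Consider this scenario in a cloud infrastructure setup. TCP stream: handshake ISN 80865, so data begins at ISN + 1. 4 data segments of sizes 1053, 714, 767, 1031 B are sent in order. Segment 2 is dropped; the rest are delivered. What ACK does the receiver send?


SYN uses sequence number 80865; first data byte = ISN + 1 = 80866.
Segment 1: SEQ = 80866, len = 1053 B, covers [80866, 81918]
Segment 2: SEQ = 81919, len = 714 B, covers [81919, 82632] [LOST]
Segment 3: SEQ = 82633, len = 767 B, covers [82633, 83399]
Segment 4: SEQ = 83400, len = 1031 B, covers [83400, 84430]
In-order data received: bytes [80866, 81918] (segments 1..1).
Segment 2 missing -> gap begins at byte 81919; later segments buffered out of order.
Cumulative ACK = next expected in-order byte = 80866 + 1053 = 81919

81919


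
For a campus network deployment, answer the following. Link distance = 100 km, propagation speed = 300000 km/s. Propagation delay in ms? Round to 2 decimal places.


Given: distance = 100 km, speed = 300000 km/s
Delay = distance / speed = 100 / 300000 seconds
Delay in ms = 100 * 1000 / 300000
Delay = 0.3333 ms
Rounded to 2 dp = 0.33 ms

0.33


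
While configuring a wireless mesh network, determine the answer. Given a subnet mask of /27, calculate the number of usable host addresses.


Given: subnet mask /27
Host bits = 32 - 27 = 5
Total addresses = 2^5 = 32
Usable hosts = 32 - 2 (network + broadcast) = 30

30


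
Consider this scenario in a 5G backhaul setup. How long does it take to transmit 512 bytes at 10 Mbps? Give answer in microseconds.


Given: packet = 512 bytes, bandwidth = 10 Mbps
Packet in bits = 512 * 8 = 4096 bits
Bandwidth = 10 * 10^6 = 10000000 bps
Time = 4096 / 10000000 seconds
Time in us = 4096 * 10^6 / 10000000 = 409.6

409.6


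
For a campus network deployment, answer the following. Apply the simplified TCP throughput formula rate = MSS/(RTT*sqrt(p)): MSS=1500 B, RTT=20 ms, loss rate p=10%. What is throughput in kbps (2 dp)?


Given: MSS = 1500 bytes, RTT = 20 ms, loss = 10%
RTT in seconds = 20 / 1000 = 0.02
Loss rate = 10% = 0.1
sqrt(loss) = sqrt(0.1) = 0.316227766017
Throughput (bytes/s) = 1500 / (0.02 * 0.316227766017) = 237170.8245
Throughput (kbps) = 237170.8245 * 8 / 1000 = 1897.366596 -> 1897.37 kbps (2 dp)

1897.37


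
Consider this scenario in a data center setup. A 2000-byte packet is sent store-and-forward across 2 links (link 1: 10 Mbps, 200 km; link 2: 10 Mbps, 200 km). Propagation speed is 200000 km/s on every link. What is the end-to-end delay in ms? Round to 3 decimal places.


Packet = 2000 bytes = 16000 bits. Store-and-forward: sum (t_trans + t_prop) per link.
Link 1: t_trans = 16000/(10*10^6) s = 1.6000 ms; t_prop = 200/200000 s = 1.0000 ms; subtotal = 2.6000 ms
Link 2: t_trans = 16000/(10*10^6) s = 1.6000 ms; t_prop = 200/200000 s = 1.0000 ms; subtotal = 2.6000 ms
End-to-end = 2.6000 + 2.6000 = 5.2000 ms -> 5.200 ms (3 dp)

5.200


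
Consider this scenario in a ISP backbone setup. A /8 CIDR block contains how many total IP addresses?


Given: CIDR prefix /8
Host bits = 32 - 8 = 24
Total addresses = 2^24 = 16777216

16777216


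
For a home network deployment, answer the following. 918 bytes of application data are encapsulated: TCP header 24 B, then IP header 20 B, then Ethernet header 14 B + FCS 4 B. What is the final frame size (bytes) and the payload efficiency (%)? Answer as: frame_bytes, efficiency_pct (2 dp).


TCP segment = 918 + 24 = 942 B
IP packet = 942 + 20 = 962 B
Ethernet frame = 962 + 14 + 4 = 980 B
Efficiency = app / frame = 918 / 980 = 0.936735 = 93.6735% -> 93.67% (2 dp)

980, 93.67


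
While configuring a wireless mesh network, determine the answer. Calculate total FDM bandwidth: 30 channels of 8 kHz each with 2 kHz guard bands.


Given: 30 channels, 8 kHz each, guard = 2 kHz
Channel bandwidth = 30 * 8 = 240 kHz
Guard bands = 29 gaps * 2 kHz = 58 kHz
Total = 240 + 58 = 298 kHz

298


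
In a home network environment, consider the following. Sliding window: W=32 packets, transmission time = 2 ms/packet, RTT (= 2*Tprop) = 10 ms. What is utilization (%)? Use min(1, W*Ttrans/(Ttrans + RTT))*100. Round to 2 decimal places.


Given: W = 32, Ttrans = 2 ms, RTT = 10 ms (= 2 * Tprop, Tprop = 5 ms)
Cycle time = Ttrans + RTT = 2 + 10 = 12 ms (first packet sent until its ACK returns)
W * Ttrans = 32 * 2 = 64 ms of sending per cycle
W * Ttrans / (Ttrans + RTT) = 64 / 12 = 5.333333
U = min(1, 5.333333) = 1.000000
U% = 100.00%

100.00


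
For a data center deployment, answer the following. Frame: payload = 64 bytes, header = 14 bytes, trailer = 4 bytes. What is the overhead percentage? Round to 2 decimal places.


Given: payload = 64 B, header = 14 B, trailer = 4 B
Overhead bytes = header + trailer = 14 + 4 = 18
Total frame = payload + overhead = 64 + 18 = 82
Overhead % = 18 / 82 * 100 = 21.9512% -> 21.95% (2 dp)

21.95


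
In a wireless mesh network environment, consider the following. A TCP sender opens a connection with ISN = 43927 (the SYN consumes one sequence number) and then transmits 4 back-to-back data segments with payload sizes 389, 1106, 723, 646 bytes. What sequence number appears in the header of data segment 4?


The SYN occupies sequence number ISN = 43927, so the first data byte is ISN + 1 = 43928.
SEQ of data segment i = (ISN + 1) + sum of payload sizes of segments 1..i-1.
Segment 1: SEQ = 43928, payload = 389 bytes
Segment 2: SEQ = 44317, payload = 1106 bytes
Segment 3: SEQ = 45423, payload = 723 bytes
Segment 4: SEQ = 46146, payload = 646 bytes
SEQ of segment 4 = 43928 + 389 + 1106 + 723 = 46146

46146


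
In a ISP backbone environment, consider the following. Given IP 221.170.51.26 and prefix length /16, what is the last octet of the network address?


Given: IP = 221.170.51.26, prefix = /16
Subnet mask = 255.255.0.0
Last octet of IP: 26
Last octet of mask: 0
Network last octet = 26 AND 0 = 0

0


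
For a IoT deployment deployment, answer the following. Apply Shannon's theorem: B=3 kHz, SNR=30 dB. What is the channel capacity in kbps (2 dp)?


Given: B = 3 kHz, SNR = 30 dB
SNR linear = 10^(30/10) = 1000
1 + SNR = 1001
log2(1001) = 9.9672262588
C = 3 * 1000 * 9.9672262588 = 29901.6788 bps
C = 29.901679 kbps -> 29.90 kbps (2 dp)

29.90


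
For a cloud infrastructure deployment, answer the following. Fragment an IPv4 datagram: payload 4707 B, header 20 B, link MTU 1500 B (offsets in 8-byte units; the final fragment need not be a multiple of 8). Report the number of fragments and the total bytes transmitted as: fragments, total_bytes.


Max data per non-final fragment = floor((MTU - header)/8)*8 = floor((1500 - 20)/8)*8 = floor(1480/8)*8 = 1480 B
Final fragment needs no 8-byte alignment: it can carry up to MTU - header = 1480 B
Non-final fragments needed = ceil((payload - 1480) / 1480) = ceil(3227/1480) = ceil(2.1804) = 3
Number of fragments = 3 + 1 = 4
Fragment sizes (data): 3 * 1480 B + 267 B (last, 267 <= 1480 OK)
Total bytes sent = payload + n_frags * header = 4707 + 4*20 = 4707 + 80 = 4787 B

4, 4787


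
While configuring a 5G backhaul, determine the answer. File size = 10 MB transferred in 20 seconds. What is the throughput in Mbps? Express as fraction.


Given: file = 10 MB, time = 20 s
File in Mb = 10 * 8 = 80 Mb
Throughput = 80 / 20 Mbps
Throughput = 4 Mbps

4


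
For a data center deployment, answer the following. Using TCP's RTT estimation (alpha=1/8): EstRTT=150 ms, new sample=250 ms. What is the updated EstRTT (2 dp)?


Given: EstRTT = 150 ms, SampleRTT = 250 ms, alpha = 1/8
New EstRTT = (1 - alpha) * EstRTT + alpha * SampleRTT
(7/8) * 150 = 131.25
(1/8) * 250 = 31.25
New EstRTT = 131.25 + 31.25 = 162.5 ms -> 162.50 ms (2 dp)

162.50


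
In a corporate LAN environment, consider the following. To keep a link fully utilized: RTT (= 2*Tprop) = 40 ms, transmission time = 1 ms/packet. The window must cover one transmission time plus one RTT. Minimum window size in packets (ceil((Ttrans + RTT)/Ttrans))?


Given: Ttrans = 1 ms, RTT = 40 ms (= 2 * Tprop, Tprop = 20 ms)
Time until first ACK returns = Ttrans + RTT = 1 + 40 = 41 ms
Need W * Ttrans >= Ttrans + RTT  ->  W >= (Ttrans + RTT) / Ttrans
(Ttrans + RTT) / Ttrans = 41 / 1 = 41
W_min = ceil(41) = 41

41


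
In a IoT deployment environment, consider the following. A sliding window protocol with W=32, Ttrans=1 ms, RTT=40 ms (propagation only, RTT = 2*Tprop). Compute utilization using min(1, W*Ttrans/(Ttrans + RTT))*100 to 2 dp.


Given: W = 32, Ttrans = 1 ms, RTT = 40 ms (= 2 * Tprop, Tprop = 20 ms)
Cycle time = Ttrans + RTT = 1 + 40 = 41 ms (first packet sent until its ACK returns)
W * Ttrans = 32 * 1 = 32 ms of sending per cycle
W * Ttrans / (Ttrans + RTT) = 32 / 41 = 0.780488
U = min(1, 0.780488) = 0.780488
U% = 78.05%

78.05


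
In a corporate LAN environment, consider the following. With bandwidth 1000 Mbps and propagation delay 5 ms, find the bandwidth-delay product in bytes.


Given: bandwidth = 1000 Mbps, delay = 5 ms
BDP in bits = 1000 * 10^6 * 5 / 1000
BDP in bits = 5000000
BDP in bytes = 5000000 / 8 = 625000

625000
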